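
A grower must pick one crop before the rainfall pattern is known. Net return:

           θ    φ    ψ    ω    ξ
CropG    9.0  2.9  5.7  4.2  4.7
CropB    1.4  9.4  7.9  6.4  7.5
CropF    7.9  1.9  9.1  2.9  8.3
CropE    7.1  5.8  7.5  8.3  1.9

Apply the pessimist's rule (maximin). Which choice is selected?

Row minima: CropG=2.9, CropB=1.4, CropF=1.9, CropE=1.9
Best worst-case = 2.9 → CropG.

CropG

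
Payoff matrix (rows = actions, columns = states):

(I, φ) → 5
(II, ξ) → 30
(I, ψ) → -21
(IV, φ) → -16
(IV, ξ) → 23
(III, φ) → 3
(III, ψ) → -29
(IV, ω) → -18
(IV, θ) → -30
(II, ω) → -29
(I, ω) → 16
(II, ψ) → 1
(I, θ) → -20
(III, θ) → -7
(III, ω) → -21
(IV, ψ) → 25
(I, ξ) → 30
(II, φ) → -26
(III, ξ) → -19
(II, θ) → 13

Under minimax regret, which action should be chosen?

IV

Column bests: θ=13, φ=5, ψ=25, ω=16, ξ=30.
I regrets: 33, 0, 46, 0, 0 → max 46
II regrets: 0, 31, 24, 45, 0 → max 45
III regrets: 20, 2, 54, 37, 49 → max 54
IV regrets: 43, 21, 0, 34, 7 → max 43
Smallest max regret = 43 → IV.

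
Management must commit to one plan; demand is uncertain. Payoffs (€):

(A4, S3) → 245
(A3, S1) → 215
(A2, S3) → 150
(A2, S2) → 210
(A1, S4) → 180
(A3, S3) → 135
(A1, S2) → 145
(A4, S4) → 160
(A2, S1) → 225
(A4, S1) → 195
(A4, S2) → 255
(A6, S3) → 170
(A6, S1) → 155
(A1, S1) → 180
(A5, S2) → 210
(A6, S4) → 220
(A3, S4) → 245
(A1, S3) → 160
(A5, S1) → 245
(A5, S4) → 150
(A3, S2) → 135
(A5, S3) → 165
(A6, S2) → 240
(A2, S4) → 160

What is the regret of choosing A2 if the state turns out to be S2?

Best payoff under S2 is 255.
Regret = 255 − 210 = 45.

45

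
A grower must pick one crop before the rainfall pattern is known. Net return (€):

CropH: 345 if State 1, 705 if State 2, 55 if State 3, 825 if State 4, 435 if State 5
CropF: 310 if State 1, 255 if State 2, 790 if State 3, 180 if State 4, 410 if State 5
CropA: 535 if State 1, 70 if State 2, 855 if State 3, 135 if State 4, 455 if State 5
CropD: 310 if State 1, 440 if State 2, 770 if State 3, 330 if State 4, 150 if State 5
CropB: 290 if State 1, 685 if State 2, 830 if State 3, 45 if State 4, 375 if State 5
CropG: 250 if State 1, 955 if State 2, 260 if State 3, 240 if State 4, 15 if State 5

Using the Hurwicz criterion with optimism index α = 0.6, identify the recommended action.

CropG

CropH: 0.6·825 + 0.4·55 = 517
CropF: 0.6·790 + 0.4·180 = 546
CropA: 0.6·855 + 0.4·70 = 541
CropD: 0.6·770 + 0.4·150 = 522
CropB: 0.6·830 + 0.4·45 = 516
CropG: 0.6·955 + 0.4·15 = 579
Highest Hurwicz score = 579 → CropG.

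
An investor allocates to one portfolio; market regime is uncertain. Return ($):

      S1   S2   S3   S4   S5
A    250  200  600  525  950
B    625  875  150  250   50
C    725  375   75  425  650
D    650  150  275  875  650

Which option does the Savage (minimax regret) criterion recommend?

Column bests: S1=725, S2=875, S3=600, S4=875, S5=950.
A regrets: 475, 675, 0, 350, 0 → max 675
B regrets: 100, 0, 450, 625, 900 → max 900
C regrets: 0, 500, 525, 450, 300 → max 525
D regrets: 75, 725, 325, 0, 300 → max 725
Smallest max regret = 525 → C.

C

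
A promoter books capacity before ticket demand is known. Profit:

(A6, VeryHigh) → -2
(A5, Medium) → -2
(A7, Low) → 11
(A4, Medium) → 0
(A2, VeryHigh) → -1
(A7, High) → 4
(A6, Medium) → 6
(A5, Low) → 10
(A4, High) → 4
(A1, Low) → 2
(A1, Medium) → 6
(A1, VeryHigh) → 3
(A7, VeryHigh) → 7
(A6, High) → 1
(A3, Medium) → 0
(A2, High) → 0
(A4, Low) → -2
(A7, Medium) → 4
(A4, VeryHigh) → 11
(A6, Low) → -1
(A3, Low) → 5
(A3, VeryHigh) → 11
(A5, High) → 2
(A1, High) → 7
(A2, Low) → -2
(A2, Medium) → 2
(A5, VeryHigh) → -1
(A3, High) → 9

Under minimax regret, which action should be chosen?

Column bests: Low=11, Medium=6, High=9, VeryHigh=11.
A1 regrets: 9, 0, 2, 8 → max 9
A2 regrets: 13, 4, 9, 12 → max 13
A3 regrets: 6, 6, 0, 0 → max 6
A4 regrets: 13, 6, 5, 0 → max 13
A5 regrets: 1, 8, 7, 12 → max 12
A6 regrets: 12, 0, 8, 13 → max 13
A7 regrets: 0, 2, 5, 4 → max 5
Smallest max regret = 5 → A7.

A7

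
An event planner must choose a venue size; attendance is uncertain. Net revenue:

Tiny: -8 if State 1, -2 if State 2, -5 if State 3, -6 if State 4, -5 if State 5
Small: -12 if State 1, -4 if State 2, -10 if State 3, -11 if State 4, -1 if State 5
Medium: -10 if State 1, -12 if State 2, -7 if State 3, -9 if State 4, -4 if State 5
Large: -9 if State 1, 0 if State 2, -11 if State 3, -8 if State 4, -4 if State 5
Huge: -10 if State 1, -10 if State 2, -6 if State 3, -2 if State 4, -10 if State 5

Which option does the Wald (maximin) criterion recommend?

Row minima: Tiny=-8, Small=-12, Medium=-12, Large=-11, Huge=-10
Best worst-case = -8 → Tiny.

Tiny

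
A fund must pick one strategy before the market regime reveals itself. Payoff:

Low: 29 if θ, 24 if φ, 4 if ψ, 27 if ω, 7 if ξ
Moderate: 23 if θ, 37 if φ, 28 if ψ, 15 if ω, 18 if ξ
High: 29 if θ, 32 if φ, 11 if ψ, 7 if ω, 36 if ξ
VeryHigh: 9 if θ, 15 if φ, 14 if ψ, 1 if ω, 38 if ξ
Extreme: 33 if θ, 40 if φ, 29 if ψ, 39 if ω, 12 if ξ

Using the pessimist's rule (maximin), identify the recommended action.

Moderate

Row minima: Low=4, Moderate=15, High=7, VeryHigh=1, Extreme=12
Best worst-case = 15 → Moderate.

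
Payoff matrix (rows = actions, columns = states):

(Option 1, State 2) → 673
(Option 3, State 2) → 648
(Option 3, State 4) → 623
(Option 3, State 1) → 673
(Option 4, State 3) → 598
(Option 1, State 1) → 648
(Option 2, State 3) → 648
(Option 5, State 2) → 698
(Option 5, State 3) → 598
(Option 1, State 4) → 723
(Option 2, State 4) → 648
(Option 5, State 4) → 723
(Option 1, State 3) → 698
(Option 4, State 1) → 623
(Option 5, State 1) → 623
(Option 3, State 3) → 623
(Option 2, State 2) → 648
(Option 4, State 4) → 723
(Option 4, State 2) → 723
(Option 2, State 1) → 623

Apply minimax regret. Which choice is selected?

Column bests: State 1=673, State 2=723, State 3=698, State 4=723.
Option 1 regrets: 25, 50, 0, 0 → max 50
Option 2 regrets: 50, 75, 50, 75 → max 75
Option 3 regrets: 0, 75, 75, 100 → max 100
Option 4 regrets: 50, 0, 100, 0 → max 100
Option 5 regrets: 50, 25, 100, 0 → max 100
Smallest max regret = 50 → Option 1.

Option 1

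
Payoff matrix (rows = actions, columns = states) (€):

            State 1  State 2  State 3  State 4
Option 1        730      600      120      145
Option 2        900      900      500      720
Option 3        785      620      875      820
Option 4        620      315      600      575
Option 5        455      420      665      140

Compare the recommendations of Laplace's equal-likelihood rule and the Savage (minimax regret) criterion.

laplace → Option 3; minimax regret → Option 3 (agree)

Row averages: Option 1=398.75, Option 2=755, Option 3=775, Option 4=527.5, Option 5=420
Highest average = 775 → Option 3.
Column bests: State 1=900, State 2=900, State 3=875, State 4=820.
Option 1 regrets: 170, 300, 755, 675 → max 755
Option 2 regrets: 0, 0, 375, 100 → max 375
Option 3 regrets: 115, 280, 0, 0 → max 280
Option 4 regrets: 280, 585, 275, 245 → max 585
Option 5 regrets: 445, 480, 210, 680 → max 680
Smallest max regret = 280 → Option 3.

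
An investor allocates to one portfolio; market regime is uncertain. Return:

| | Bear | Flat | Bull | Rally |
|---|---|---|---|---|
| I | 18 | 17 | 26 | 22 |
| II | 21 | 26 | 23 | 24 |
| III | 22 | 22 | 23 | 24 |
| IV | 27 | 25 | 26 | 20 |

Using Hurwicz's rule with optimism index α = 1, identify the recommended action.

IV

I: 1·26 + 0·17 = 26
II: 1·26 + 0·21 = 26
III: 1·24 + 0·22 = 24
IV: 1·27 + 0·20 = 27
Highest Hurwicz score = 27 → IV.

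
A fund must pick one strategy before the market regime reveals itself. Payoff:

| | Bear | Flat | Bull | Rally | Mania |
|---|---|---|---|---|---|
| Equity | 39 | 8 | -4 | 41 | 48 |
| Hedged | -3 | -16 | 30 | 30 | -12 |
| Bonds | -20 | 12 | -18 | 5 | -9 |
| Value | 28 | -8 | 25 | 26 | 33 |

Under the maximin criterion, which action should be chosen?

Equity

Row minima: Equity=-4, Hedged=-16, Bonds=-20, Value=-8
Best worst-case = -4 → Equity.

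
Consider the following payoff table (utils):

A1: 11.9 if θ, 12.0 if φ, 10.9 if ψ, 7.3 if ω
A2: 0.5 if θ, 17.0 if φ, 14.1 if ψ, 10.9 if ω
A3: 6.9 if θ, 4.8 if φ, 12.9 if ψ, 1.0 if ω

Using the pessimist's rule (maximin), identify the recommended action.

Row minima: A1=7.3, A2=0.5, A3=1.0
Best worst-case = 7.3 → A1.

A1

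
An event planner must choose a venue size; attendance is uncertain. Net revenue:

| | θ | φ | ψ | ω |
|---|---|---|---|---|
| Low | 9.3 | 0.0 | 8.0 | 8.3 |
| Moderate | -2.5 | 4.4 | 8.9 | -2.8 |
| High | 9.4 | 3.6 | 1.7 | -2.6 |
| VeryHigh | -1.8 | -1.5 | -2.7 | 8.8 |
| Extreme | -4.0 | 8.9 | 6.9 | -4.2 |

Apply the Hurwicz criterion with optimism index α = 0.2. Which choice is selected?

Low

Low: 0.2·9.3 + 0.8·0.0 = 1.86
Moderate: 0.2·8.9 + 0.8·(-2.8) = -0.46
High: 0.2·9.4 + 0.8·(-2.6) = -0.2
VeryHigh: 0.2·8.8 + 0.8·(-2.7) = -0.4
Extreme: 0.2·8.9 + 0.8·(-4.2) = -1.58
Highest Hurwicz score = 1.86 → Low.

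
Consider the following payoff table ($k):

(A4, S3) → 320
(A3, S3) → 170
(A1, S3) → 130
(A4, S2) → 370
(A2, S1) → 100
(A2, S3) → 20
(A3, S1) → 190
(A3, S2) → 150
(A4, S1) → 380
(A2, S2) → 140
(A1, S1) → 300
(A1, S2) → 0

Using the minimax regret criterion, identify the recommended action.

A4

Column bests: S1=380, S2=370, S3=320.
A1 regrets: 80, 370, 190 → max 370
A2 regrets: 280, 230, 300 → max 300
A3 regrets: 190, 220, 150 → max 220
A4 regrets: 0, 0, 0 → max 0
Smallest max regret = 0 → A4.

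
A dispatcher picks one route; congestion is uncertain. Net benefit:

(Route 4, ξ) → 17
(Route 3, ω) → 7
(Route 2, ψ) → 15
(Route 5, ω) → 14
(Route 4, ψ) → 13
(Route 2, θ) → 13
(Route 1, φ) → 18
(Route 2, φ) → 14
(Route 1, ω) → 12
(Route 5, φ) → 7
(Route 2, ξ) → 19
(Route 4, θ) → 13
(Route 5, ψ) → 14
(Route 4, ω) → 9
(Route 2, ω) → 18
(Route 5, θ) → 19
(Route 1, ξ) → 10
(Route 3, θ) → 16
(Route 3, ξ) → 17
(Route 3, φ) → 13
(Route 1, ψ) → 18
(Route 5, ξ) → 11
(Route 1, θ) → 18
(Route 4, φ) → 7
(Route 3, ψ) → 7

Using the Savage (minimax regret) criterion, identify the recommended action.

Column bests: θ=19, φ=18, ψ=18, ω=18, ξ=19.
Route 1 regrets: 1, 0, 0, 6, 9 → max 9
Route 2 regrets: 6, 4, 3, 0, 0 → max 6
Route 3 regrets: 3, 5, 11, 11, 2 → max 11
Route 4 regrets: 6, 11, 5, 9, 2 → max 11
Route 5 regrets: 0, 11, 4, 4, 8 → max 11
Smallest max regret = 6 → Route 2.

Route 2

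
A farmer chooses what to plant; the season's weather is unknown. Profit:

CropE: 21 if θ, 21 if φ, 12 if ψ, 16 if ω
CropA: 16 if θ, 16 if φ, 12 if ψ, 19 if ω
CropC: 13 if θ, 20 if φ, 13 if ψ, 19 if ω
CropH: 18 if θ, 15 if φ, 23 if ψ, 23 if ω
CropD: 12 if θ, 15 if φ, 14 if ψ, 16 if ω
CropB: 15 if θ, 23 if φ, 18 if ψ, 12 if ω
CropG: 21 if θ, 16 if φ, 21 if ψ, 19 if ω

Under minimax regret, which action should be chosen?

CropG

Column bests: θ=21, φ=23, ψ=23, ω=23.
CropE regrets: 0, 2, 11, 7 → max 11
CropA regrets: 5, 7, 11, 4 → max 11
CropC regrets: 8, 3, 10, 4 → max 10
CropH regrets: 3, 8, 0, 0 → max 8
CropD regrets: 9, 8, 9, 7 → max 9
CropB regrets: 6, 0, 5, 11 → max 11
CropG regrets: 0, 7, 2, 4 → max 7
Smallest max regret = 7 → CropG.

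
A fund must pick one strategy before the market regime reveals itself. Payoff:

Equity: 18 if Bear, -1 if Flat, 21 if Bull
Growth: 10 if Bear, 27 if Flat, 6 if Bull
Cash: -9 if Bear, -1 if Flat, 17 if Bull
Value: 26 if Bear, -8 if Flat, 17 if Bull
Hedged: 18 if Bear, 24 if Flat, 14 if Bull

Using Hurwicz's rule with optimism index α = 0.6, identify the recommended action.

Hedged

Equity: 0.6·21 + 0.4·(-1) = 12.2
Growth: 0.6·27 + 0.4·6 = 18.6
Cash: 0.6·17 + 0.4·(-9) = 6.6
Value: 0.6·26 + 0.4·(-8) = 12.4
Hedged: 0.6·24 + 0.4·14 = 20
Highest Hurwicz score = 20 → Hedged.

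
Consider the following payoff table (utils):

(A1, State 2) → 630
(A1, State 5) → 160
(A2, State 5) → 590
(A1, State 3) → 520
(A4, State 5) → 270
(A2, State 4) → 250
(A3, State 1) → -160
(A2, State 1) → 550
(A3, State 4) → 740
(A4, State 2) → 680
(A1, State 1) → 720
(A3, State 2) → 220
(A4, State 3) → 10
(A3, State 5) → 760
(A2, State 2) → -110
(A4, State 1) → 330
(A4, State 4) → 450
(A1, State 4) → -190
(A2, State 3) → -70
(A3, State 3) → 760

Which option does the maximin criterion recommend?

A4

Row minima: A1=-190, A2=-110, A3=-160, A4=10
Best worst-case = 10 → A4.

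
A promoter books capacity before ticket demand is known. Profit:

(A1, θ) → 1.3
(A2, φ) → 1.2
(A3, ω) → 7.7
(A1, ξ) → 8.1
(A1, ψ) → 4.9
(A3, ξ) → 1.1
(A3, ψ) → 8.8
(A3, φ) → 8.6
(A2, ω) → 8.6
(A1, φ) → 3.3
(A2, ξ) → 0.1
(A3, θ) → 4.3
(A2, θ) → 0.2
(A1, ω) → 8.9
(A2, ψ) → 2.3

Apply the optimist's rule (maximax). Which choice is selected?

A1

Row maxima: A1=8.9, A2=8.6, A3=8.8
Best best-case = 8.9 → A1.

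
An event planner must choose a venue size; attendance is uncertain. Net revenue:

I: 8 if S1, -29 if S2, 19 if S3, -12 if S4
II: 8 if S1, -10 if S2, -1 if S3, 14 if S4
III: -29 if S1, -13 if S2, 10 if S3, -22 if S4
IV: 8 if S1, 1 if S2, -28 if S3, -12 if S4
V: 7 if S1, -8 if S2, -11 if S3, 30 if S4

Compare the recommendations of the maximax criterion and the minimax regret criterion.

Row maxima: I=19, II=14, III=10, IV=8, V=30
Best best-case = 30 → V.
Column bests: S1=8, S2=1, S3=19, S4=30.
I regrets: 0, 30, 0, 42 → max 42
II regrets: 0, 11, 20, 16 → max 20
III regrets: 37, 14, 9, 52 → max 52
IV regrets: 0, 0, 47, 42 → max 47
V regrets: 1, 9, 30, 0 → max 30
Smallest max regret = 20 → II.

maximax → V; minimax regret → II (disagree)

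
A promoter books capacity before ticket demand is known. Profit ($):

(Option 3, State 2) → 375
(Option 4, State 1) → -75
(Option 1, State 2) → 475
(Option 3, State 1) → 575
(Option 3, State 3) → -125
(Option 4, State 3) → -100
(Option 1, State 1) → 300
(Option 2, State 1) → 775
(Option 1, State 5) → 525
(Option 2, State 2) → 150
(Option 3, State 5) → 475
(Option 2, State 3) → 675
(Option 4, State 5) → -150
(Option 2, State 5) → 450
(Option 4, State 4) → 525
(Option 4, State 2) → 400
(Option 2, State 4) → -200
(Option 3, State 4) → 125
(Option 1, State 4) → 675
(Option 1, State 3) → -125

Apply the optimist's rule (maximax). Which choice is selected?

Option 2

Row maxima: Option 1=675, Option 2=775, Option 3=575, Option 4=525
Best best-case = 775 → Option 2.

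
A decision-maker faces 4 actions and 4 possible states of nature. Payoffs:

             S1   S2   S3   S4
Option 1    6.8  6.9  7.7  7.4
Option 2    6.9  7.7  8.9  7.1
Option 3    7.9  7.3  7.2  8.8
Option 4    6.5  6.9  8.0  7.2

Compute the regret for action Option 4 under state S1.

Best payoff under S1 is 7.9.
Regret = 7.9 − 6.5 = 1.4.

1.4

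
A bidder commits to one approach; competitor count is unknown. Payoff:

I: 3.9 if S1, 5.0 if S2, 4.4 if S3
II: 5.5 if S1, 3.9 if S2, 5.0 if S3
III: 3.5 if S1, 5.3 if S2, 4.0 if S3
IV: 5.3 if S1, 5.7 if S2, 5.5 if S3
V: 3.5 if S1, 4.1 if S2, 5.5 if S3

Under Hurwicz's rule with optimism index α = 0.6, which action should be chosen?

IV

I: 0.6·5.0 + 0.4·3.9 = 4.56
II: 0.6·5.5 + 0.4·3.9 = 4.86
III: 0.6·5.3 + 0.4·3.5 = 4.58
IV: 0.6·5.7 + 0.4·5.3 = 5.54
V: 0.6·5.5 + 0.4·3.5 = 4.7
Highest Hurwicz score = 5.54 → IV.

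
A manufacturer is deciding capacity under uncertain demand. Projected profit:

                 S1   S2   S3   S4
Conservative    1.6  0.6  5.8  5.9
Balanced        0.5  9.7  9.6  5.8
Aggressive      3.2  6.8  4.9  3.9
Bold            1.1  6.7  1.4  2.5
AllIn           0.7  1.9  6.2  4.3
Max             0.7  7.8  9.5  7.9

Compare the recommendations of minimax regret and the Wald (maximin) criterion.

minimax regret → Max; maximin → Aggressive (disagree)

Column bests: S1=3.2, S2=9.7, S3=9.6, S4=7.9.
Conservative regrets: 1.6, 9.1, 3.8, 2.0 → max 9.1
Balanced regrets: 2.7, 0.0, 0.0, 2.1 → max 2.7
Aggressive regrets: 0.0, 2.9, 4.7, 4.0 → max 4.7
Bold regrets: 2.1, 3.0, 8.2, 5.4 → max 8.2
AllIn regrets: 2.5, 7.8, 3.4, 3.6 → max 7.8
Max regrets: 2.5, 1.9, 0.1, 0.0 → max 2.5
Smallest max regret = 2.5 → Max.
Row minima: Conservative=0.6, Balanced=0.5, Aggressive=3.2, Bold=1.1, AllIn=0.7, Max=0.7
Best worst-case = 3.2 → Aggressive.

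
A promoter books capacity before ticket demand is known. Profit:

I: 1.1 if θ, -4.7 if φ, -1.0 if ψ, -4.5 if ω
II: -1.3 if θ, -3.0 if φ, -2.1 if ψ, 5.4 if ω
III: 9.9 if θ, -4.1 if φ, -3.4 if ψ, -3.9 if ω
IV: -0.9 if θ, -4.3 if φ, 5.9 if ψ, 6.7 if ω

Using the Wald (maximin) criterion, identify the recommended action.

II

Row minima: I=-4.7, II=-3.0, III=-4.1, IV=-4.3
Best worst-case = -3.0 → II.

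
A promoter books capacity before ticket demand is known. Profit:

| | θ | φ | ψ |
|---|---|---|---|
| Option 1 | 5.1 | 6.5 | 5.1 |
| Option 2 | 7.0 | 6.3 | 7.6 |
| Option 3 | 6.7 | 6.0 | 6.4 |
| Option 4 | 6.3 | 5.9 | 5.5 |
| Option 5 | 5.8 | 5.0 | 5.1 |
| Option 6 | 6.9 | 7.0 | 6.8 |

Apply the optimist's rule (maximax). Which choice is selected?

Row maxima: Option 1=6.5, Option 2=7.6, Option 3=6.7, Option 4=6.3, Option 5=5.8, Option 6=7.0
Best best-case = 7.6 → Option 2.

Option 2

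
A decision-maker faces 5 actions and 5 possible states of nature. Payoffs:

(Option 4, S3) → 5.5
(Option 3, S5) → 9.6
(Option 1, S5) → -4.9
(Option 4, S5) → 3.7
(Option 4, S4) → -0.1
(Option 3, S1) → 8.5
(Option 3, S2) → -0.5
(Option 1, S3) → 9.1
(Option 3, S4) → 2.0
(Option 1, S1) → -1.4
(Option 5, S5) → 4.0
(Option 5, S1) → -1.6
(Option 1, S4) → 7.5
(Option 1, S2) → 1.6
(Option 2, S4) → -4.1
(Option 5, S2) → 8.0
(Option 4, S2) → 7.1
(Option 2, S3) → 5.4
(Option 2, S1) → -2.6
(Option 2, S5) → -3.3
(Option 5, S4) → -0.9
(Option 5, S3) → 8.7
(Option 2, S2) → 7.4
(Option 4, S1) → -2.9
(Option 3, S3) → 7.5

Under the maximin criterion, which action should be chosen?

Option 3

Row minima: Option 1=-4.9, Option 2=-4.1, Option 3=-0.5, Option 4=-2.9, Option 5=-1.6
Best worst-case = -0.5 → Option 3.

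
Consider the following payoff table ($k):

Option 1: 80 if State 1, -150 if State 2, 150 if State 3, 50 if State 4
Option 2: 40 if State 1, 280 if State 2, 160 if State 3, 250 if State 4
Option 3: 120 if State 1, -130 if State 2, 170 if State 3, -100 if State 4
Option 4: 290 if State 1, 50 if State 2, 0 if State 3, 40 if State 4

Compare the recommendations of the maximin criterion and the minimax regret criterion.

Row minima: Option 1=-150, Option 2=40, Option 3=-130, Option 4=0
Best worst-case = 40 → Option 2.
Column bests: State 1=290, State 2=280, State 3=170, State 4=250.
Option 1 regrets: 210, 430, 20, 200 → max 430
Option 2 regrets: 250, 0, 10, 0 → max 250
Option 3 regrets: 170, 410, 0, 350 → max 410
Option 4 regrets: 0, 230, 170, 210 → max 230
Smallest max regret = 230 → Option 4.

maximin → Option 2; minimax regret → Option 4 (disagree)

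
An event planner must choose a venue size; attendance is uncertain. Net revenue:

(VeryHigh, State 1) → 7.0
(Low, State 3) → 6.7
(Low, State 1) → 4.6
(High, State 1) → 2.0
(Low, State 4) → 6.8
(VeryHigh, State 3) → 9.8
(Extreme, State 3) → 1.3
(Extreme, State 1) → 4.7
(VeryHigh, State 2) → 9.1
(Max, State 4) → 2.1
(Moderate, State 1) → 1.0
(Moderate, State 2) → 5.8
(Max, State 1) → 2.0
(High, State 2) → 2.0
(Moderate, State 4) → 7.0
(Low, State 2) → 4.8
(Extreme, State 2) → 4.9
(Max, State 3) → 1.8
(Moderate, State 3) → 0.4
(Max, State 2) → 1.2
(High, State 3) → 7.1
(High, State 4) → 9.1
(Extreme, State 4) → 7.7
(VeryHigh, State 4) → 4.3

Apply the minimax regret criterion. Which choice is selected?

Column bests: State 1=7.0, State 2=9.1, State 3=9.8, State 4=9.1.
Low regrets: 2.4, 4.3, 3.1, 2.3 → max 4.3
Moderate regrets: 6.0, 3.3, 9.4, 2.1 → max 9.4
High regrets: 5.0, 7.1, 2.7, 0.0 → max 7.1
VeryHigh regrets: 0.0, 0.0, 0.0, 4.8 → max 4.8
Extreme regrets: 2.3, 4.2, 8.5, 1.4 → max 8.5
Max regrets: 5.0, 7.9, 8.0, 7.0 → max 8.0
Smallest max regret = 4.3 → Low.

Low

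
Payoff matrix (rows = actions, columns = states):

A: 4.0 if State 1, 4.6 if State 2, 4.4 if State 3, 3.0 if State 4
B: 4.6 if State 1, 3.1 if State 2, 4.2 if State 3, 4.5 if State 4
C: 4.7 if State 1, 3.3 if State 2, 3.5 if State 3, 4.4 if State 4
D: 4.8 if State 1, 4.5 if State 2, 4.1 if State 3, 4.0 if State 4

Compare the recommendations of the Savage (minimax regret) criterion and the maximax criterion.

minimax regret → D; maximax → D (agree)

Column bests: State 1=4.8, State 2=4.6, State 3=4.4, State 4=4.5.
A regrets: 0.8, 0.0, 0.0, 1.5 → max 1.5
B regrets: 0.2, 1.5, 0.2, 0.0 → max 1.5
C regrets: 0.1, 1.3, 0.9, 0.1 → max 1.3
D regrets: 0.0, 0.1, 0.3, 0.5 → max 0.5
Smallest max regret = 0.5 → D.
Row maxima: A=4.6, B=4.6, C=4.7, D=4.8
Best best-case = 4.8 → D.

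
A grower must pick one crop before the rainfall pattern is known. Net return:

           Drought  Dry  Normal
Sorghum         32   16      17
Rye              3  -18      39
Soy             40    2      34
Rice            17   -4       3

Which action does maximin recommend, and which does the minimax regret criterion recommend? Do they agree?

maximin → Sorghum; minimax regret → Soy (disagree)

Row minima: Sorghum=16, Rye=-18, Soy=2, Rice=-4
Best worst-case = 16 → Sorghum.
Column bests: Drought=40, Dry=16, Normal=39.
Sorghum regrets: 8, 0, 22 → max 22
Rye regrets: 37, 34, 0 → max 37
Soy regrets: 0, 14, 5 → max 14
Rice regrets: 23, 20, 36 → max 36
Smallest max regret = 14 → Soy.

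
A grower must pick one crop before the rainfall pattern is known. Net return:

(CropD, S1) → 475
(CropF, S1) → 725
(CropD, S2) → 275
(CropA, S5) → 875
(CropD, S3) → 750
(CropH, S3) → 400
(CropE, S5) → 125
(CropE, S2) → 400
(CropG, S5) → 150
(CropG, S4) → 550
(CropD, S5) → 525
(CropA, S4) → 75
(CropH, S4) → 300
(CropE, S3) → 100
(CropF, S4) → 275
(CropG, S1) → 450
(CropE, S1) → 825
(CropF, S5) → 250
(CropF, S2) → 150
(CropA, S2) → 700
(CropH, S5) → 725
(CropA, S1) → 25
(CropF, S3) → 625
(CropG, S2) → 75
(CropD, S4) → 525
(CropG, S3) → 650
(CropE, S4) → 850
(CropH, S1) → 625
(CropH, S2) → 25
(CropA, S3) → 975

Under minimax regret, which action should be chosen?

Column bests: S1=825, S2=700, S3=975, S4=850, S5=875.
CropG regrets: 375, 625, 325, 300, 725 → max 725
CropE regrets: 0, 300, 875, 0, 750 → max 875
CropD regrets: 350, 425, 225, 325, 350 → max 425
CropA regrets: 800, 0, 0, 775, 0 → max 800
CropH regrets: 200, 675, 575, 550, 150 → max 675
CropF regrets: 100, 550, 350, 575, 625 → max 625
Smallest max regret = 425 → CropD.

CropD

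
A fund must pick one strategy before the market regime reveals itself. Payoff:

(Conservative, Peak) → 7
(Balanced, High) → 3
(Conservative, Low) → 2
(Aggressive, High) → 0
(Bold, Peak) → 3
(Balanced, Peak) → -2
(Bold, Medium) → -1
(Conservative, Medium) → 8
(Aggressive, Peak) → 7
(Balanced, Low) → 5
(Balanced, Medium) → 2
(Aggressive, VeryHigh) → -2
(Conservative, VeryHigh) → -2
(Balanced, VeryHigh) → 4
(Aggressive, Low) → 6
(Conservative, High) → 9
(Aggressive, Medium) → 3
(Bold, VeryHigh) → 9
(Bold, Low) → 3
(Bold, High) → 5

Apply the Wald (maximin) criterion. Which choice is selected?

Bold

Row minima: Conservative=-2, Balanced=-2, Aggressive=-2, Bold=-1
Best worst-case = -1 → Bold.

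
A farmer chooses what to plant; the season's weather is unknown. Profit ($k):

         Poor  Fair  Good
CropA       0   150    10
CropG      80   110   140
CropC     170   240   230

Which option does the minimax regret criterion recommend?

Column bests: Poor=170, Fair=240, Good=230.
CropA regrets: 170, 90, 220 → max 220
CropG regrets: 90, 130, 90 → max 130
CropC regrets: 0, 0, 0 → max 0
Smallest max regret = 0 → CropC.

CropC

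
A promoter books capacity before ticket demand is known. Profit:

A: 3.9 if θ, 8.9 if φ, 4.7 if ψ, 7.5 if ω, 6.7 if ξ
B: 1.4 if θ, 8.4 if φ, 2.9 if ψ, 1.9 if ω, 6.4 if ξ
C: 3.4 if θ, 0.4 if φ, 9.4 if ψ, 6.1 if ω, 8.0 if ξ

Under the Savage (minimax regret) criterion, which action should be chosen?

A

Column bests: θ=3.9, φ=8.9, ψ=9.4, ω=7.5, ξ=8.0.
A regrets: 0.0, 0.0, 4.7, 0.0, 1.3 → max 4.7
B regrets: 2.5, 0.5, 6.5, 5.6, 1.6 → max 6.5
C regrets: 0.5, 8.5, 0.0, 1.4, 0.0 → max 8.5
Smallest max regret = 4.7 → A.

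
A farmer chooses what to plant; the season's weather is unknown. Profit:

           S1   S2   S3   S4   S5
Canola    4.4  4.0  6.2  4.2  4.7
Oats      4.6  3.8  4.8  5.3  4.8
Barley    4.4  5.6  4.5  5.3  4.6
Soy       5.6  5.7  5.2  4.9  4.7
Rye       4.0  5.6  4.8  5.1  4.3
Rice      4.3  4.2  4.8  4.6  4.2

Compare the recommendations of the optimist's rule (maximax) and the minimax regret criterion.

maximax → Canola; minimax regret → Soy (disagree)

Row maxima: Canola=6.2, Oats=5.3, Barley=5.6, Soy=5.7, Rye=5.6, Rice=4.8
Best best-case = 6.2 → Canola.
Column bests: S1=5.6, S2=5.7, S3=6.2, S4=5.3, S5=4.8.
Canola regrets: 1.2, 1.7, 0.0, 1.1, 0.1 → max 1.7
Oats regrets: 1.0, 1.9, 1.4, 0.0, 0.0 → max 1.9
Barley regrets: 1.2, 0.1, 1.7, 0.0, 0.2 → max 1.7
Soy regrets: 0.0, 0.0, 1.0, 0.4, 0.1 → max 1.0
Rye regrets: 1.6, 0.1, 1.4, 0.2, 0.5 → max 1.6
Rice regrets: 1.3, 1.5, 1.4, 0.7, 0.6 → max 1.5
Smallest max regret = 1.0 → Soy.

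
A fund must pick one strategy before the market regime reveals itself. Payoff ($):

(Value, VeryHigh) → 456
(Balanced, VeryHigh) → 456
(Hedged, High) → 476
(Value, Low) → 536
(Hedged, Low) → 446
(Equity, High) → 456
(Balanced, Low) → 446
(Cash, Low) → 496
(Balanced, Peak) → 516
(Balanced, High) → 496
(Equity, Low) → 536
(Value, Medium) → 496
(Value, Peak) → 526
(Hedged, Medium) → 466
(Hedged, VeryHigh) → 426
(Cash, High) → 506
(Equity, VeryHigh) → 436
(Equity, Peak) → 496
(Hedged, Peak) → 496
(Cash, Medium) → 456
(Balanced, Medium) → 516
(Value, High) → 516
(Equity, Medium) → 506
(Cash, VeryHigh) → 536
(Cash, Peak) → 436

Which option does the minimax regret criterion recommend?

Column bests: Low=536, Medium=516, High=516, VeryHigh=536, Peak=526.
Equity regrets: 0, 10, 60, 100, 30 → max 100
Value regrets: 0, 20, 0, 80, 0 → max 80
Cash regrets: 40, 60, 10, 0, 90 → max 90
Balanced regrets: 90, 0, 20, 80, 10 → max 90
Hedged regrets: 90, 50, 40, 110, 30 → max 110
Smallest max regret = 80 → Value.

Value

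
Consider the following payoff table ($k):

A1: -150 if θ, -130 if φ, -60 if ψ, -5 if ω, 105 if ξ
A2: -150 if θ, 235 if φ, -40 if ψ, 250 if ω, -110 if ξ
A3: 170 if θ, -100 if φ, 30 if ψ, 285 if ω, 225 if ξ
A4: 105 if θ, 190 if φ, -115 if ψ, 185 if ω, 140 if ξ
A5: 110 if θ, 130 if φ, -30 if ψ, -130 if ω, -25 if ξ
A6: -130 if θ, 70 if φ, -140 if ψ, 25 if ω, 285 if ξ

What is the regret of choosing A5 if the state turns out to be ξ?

Best payoff under ξ is 285.
Regret = 285 − (-25) = 310.

310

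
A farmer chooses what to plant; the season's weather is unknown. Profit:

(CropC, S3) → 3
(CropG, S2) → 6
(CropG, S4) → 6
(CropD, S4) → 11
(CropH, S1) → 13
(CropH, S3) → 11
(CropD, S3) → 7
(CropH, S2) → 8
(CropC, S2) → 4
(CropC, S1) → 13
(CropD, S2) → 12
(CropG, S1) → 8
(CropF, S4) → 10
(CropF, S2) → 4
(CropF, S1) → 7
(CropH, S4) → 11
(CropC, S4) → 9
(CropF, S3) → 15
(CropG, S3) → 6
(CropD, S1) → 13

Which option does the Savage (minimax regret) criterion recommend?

CropH

Column bests: S1=13, S2=12, S3=15, S4=11.
CropG regrets: 5, 6, 9, 5 → max 9
CropF regrets: 6, 8, 0, 1 → max 8
CropD regrets: 0, 0, 8, 0 → max 8
CropC regrets: 0, 8, 12, 2 → max 12
CropH regrets: 0, 4, 4, 0 → max 4
Smallest max regret = 4 → CropH.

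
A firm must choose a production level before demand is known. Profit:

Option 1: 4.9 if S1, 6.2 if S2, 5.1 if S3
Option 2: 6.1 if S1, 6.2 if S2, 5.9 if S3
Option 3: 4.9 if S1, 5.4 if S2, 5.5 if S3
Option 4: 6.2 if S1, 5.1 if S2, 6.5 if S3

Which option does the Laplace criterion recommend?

Option 2

Row averages: Option 1=5.4, Option 2=91/15, Option 3=79/15, Option 4=89/15
Highest average = 91/15 → Option 2.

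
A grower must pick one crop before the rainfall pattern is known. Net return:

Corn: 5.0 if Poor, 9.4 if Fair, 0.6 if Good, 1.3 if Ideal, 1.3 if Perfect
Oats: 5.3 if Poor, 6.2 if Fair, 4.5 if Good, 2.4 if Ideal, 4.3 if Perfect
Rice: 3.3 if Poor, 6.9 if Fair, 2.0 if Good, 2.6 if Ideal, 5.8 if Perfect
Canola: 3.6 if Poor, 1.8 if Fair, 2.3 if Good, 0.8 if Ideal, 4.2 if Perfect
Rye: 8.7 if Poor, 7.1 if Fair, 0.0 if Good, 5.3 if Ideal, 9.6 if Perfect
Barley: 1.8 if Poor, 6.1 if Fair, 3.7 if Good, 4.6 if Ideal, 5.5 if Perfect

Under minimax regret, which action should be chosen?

Column bests: Poor=8.7, Fair=9.4, Good=4.5, Ideal=5.3, Perfect=9.6.
Corn regrets: 3.7, 0.0, 3.9, 4.0, 8.3 → max 8.3
Oats regrets: 3.4, 3.2, 0.0, 2.9, 5.3 → max 5.3
Rice regrets: 5.4, 2.5, 2.5, 2.7, 3.8 → max 5.4
Canola regrets: 5.1, 7.6, 2.2, 4.5, 5.4 → max 7.6
Rye regrets: 0.0, 2.3, 4.5, 0.0, 0.0 → max 4.5
Barley regrets: 6.9, 3.3, 0.8, 0.7, 4.1 → max 6.9
Smallest max regret = 4.5 → Rye.

Rye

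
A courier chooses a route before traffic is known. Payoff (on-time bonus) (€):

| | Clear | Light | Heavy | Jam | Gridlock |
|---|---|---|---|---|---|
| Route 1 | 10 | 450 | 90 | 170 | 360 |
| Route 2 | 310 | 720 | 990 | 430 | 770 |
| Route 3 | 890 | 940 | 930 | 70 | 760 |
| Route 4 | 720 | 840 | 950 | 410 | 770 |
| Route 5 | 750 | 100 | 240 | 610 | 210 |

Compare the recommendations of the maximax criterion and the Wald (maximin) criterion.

Row maxima: Route 1=450, Route 2=990, Route 3=940, Route 4=950, Route 5=750
Best best-case = 990 → Route 2.
Row minima: Route 1=10, Route 2=310, Route 3=70, Route 4=410, Route 5=100
Best worst-case = 410 → Route 4.

maximax → Route 2; maximin → Route 4 (disagree)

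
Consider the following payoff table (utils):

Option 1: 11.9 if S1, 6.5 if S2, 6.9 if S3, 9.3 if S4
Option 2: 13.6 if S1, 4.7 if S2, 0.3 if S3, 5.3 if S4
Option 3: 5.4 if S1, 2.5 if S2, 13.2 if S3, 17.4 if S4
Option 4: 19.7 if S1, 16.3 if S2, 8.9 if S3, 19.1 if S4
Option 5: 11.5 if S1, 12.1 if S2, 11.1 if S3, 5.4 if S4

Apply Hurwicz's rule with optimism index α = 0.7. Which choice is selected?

Option 4

Option 1: 0.7·11.9 + 0.3·6.5 = 10.28
Option 2: 0.7·13.6 + 0.3·0.3 = 9.61
Option 3: 0.7·17.4 + 0.3·2.5 = 12.93
Option 4: 0.7·19.7 + 0.3·8.9 = 16.46
Option 5: 0.7·12.1 + 0.3·5.4 = 10.09
Highest Hurwicz score = 16.46 → Option 4.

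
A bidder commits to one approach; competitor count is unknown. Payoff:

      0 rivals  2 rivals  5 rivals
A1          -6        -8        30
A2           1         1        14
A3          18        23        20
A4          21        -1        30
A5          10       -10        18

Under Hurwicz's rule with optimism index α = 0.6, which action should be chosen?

A3

A1: 0.6·30 + 0.4·(-8) = 14.8
A2: 0.6·14 + 0.4·1 = 8.8
A3: 0.6·23 + 0.4·18 = 21
A4: 0.6·30 + 0.4·(-1) = 17.6
A5: 0.6·18 + 0.4·(-10) = 6.8
Highest Hurwicz score = 21 → A3.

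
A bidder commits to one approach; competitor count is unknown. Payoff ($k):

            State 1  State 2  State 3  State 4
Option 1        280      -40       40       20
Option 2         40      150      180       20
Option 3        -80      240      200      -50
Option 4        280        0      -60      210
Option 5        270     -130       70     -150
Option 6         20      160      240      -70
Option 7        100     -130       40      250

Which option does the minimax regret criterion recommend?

Column bests: State 1=280, State 2=240, State 3=240, State 4=250.
Option 1 regrets: 0, 280, 200, 230 → max 280
Option 2 regrets: 240, 90, 60, 230 → max 240
Option 3 regrets: 360, 0, 40, 300 → max 360
Option 4 regrets: 0, 240, 300, 40 → max 300
Option 5 regrets: 10, 370, 170, 400 → max 400
Option 6 regrets: 260, 80, 0, 320 → max 320
Option 7 regrets: 180, 370, 200, 0 → max 370
Smallest max regret = 240 → Option 2.

Option 2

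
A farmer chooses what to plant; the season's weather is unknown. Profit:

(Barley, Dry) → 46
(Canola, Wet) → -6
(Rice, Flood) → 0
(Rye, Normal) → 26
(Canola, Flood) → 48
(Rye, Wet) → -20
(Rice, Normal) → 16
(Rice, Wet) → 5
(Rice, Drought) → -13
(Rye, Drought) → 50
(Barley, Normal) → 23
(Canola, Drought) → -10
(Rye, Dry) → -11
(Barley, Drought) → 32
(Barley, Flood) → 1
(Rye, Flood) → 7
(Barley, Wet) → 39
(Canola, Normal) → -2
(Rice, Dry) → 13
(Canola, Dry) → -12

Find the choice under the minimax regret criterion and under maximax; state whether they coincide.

Column bests: Drought=50, Dry=46, Normal=26, Wet=39, Flood=48.
Barley regrets: 18, 0, 3, 0, 47 → max 47
Rye regrets: 0, 57, 0, 59, 41 → max 59
Rice regrets: 63, 33, 10, 34, 48 → max 63
Canola regrets: 60, 58, 28, 45, 0 → max 60
Smallest max regret = 47 → Barley.
Row maxima: Barley=46, Rye=50, Rice=16, Canola=48
Best best-case = 50 → Rye.

minimax regret → Barley; maximax → Rye (disagree)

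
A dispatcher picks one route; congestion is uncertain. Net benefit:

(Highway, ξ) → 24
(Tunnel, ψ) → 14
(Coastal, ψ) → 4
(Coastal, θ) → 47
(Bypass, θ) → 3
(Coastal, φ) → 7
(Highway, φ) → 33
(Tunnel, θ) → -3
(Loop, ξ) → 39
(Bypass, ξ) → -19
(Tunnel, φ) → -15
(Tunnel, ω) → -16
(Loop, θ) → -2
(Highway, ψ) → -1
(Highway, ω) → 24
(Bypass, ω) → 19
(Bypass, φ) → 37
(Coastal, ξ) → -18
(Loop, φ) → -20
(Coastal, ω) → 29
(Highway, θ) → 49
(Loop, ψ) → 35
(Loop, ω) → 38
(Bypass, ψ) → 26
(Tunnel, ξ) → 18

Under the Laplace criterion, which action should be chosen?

Row averages: Loop=18, Tunnel=-0.4, Bypass=13.2, Highway=25.8, Coastal=13.8
Highest average = 25.8 → Highway.

Highway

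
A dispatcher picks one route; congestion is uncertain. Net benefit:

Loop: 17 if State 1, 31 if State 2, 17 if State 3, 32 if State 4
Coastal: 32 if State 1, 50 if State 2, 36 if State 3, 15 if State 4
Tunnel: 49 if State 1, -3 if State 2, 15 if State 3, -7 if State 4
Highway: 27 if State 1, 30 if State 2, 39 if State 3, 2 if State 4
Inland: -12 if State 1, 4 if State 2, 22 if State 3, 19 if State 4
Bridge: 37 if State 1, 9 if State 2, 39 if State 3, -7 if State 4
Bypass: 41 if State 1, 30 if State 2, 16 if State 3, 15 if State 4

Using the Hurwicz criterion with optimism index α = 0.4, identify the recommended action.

Loop: 0.4·32 + 0.6·17 = 23
Coastal: 0.4·50 + 0.6·15 = 29
Tunnel: 0.4·49 + 0.6·(-7) = 15.4
Highway: 0.4·39 + 0.6·2 = 16.8
Inland: 0.4·22 + 0.6·(-12) = 1.6
Bridge: 0.4·39 + 0.6·(-7) = 11.4
Bypass: 0.4·41 + 0.6·15 = 25.4
Highest Hurwicz score = 29 → Coastal.

Coastal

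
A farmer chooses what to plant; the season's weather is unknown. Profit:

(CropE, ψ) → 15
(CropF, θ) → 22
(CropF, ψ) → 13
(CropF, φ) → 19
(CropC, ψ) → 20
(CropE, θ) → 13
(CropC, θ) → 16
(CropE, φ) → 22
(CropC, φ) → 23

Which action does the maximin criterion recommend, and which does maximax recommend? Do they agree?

maximin → CropC; maximax → CropC (agree)

Row minima: CropE=13, CropC=16, CropF=13
Best worst-case = 16 → CropC.
Row maxima: CropE=22, CropC=23, CropF=22
Best best-case = 23 → CropC.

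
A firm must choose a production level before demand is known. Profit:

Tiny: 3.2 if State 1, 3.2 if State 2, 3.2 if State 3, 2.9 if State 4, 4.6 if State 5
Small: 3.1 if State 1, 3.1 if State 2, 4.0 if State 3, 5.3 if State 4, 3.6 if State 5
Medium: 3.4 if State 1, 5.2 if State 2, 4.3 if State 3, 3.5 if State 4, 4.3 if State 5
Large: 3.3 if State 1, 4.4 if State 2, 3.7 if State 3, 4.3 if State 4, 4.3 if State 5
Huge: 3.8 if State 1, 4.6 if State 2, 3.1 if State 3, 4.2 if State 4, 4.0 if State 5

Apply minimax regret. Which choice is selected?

Large

Column bests: State 1=3.8, State 2=5.2, State 3=4.3, State 4=5.3, State 5=4.6.
Tiny regrets: 0.6, 2.0, 1.1, 2.4, 0.0 → max 2.4
Small regrets: 0.7, 2.1, 0.3, 0.0, 1.0 → max 2.1
Medium regrets: 0.4, 0.0, 0.0, 1.8, 0.3 → max 1.8
Large regrets: 0.5, 0.8, 0.6, 1.0, 0.3 → max 1.0
Huge regrets: 0.0, 0.6, 1.2, 1.1, 0.6 → max 1.2
Smallest max regret = 1.0 → Large.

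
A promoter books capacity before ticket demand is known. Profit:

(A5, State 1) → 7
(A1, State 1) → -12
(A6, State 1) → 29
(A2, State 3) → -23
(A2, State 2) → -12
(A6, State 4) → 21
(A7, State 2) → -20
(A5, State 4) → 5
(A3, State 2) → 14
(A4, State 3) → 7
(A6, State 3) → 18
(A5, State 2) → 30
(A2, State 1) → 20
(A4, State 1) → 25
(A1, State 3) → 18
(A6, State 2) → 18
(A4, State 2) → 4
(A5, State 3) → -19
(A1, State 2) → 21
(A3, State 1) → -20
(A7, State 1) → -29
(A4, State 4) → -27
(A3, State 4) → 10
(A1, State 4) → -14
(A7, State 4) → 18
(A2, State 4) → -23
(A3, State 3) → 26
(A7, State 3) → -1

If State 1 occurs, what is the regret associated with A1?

Best payoff under State 1 is 29.
Regret = 29 − (-12) = 41.

41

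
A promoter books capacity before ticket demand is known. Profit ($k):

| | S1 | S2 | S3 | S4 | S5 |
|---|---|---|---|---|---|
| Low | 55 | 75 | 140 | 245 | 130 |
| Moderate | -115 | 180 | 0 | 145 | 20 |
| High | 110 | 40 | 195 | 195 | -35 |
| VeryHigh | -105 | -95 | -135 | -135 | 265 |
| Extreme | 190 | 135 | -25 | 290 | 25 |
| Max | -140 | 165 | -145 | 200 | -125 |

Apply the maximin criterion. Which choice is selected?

Row minima: Low=55, Moderate=-115, High=-35, VeryHigh=-135, Extreme=-25, Max=-145
Best worst-case = 55 → Low.

Low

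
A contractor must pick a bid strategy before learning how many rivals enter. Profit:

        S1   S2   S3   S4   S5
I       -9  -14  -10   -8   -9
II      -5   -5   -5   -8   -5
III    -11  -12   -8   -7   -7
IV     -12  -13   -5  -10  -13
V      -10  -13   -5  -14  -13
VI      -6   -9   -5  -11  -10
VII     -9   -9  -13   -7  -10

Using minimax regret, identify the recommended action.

Column bests: S1=-5, S2=-5, S3=-5, S4=-7, S5=-5.
I regrets: 4, 9, 5, 1, 4 → max 9
II regrets: 0, 0, 0, 1, 0 → max 1
III regrets: 6, 7, 3, 0, 2 → max 7
IV regrets: 7, 8, 0, 3, 8 → max 8
V regrets: 5, 8, 0, 7, 8 → max 8
VI regrets: 1, 4, 0, 4, 5 → max 5
VII regrets: 4, 4, 8, 0, 5 → max 8
Smallest max regret = 1 → II.

II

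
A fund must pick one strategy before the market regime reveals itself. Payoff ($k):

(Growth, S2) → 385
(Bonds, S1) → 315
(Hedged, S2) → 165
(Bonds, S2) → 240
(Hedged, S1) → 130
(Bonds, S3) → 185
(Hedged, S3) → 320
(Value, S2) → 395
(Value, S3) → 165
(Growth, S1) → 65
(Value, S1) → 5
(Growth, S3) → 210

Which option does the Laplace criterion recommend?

Row averages: Bonds=740/3, Growth=220, Value=565/3, Hedged=205
Highest average = 740/3 → Bonds.

Bonds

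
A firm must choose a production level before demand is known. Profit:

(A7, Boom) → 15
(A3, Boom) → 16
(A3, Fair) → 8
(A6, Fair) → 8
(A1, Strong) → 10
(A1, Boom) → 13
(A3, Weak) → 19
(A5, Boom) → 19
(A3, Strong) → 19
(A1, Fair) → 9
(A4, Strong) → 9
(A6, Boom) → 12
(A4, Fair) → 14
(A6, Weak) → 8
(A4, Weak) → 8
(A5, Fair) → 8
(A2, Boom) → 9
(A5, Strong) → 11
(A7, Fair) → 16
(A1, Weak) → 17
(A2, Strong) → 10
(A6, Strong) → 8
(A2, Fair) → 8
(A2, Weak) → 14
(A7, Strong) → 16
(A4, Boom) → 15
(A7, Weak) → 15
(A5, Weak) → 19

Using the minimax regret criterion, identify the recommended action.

A7

Column bests: Weak=19, Fair=16, Strong=19, Boom=19.
A1 regrets: 2, 7, 9, 6 → max 9
A2 regrets: 5, 8, 9, 10 → max 10
A3 regrets: 0, 8, 0, 3 → max 8
A4 regrets: 11, 2, 10, 4 → max 11
A5 regrets: 0, 8, 8, 0 → max 8
A6 regrets: 11, 8, 11, 7 → max 11
A7 regrets: 4, 0, 3, 4 → max 4
Smallest max regret = 4 → A7.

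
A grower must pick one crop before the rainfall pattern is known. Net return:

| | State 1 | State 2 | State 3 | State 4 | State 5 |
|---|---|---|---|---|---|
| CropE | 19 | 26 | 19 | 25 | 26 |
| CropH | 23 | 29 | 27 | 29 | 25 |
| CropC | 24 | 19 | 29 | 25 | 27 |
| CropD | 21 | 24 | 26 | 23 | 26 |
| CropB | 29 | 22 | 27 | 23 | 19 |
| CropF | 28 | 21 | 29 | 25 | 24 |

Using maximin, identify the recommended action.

CropH

Row minima: CropE=19, CropH=23, CropC=19, CropD=21, CropB=19, CropF=21
Best worst-case = 23 → CropH.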